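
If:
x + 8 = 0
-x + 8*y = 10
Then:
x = -8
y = 1/4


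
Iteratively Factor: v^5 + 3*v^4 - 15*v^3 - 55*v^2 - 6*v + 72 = (v + 2)*(v^4 + v^3 - 17*v^2 - 21*v + 36) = (v + 2)*(v + 3)*(v^3 - 2*v^2 - 11*v + 12) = (v + 2)*(v + 3)^2*(v^2 - 5*v + 4) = (v - 1)*(v + 2)*(v + 3)^2*(v - 4)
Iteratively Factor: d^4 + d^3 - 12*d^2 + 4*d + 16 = (d - 2)*(d^3 + 3*d^2 - 6*d - 8) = (d - 2)*(d + 1)*(d^2 + 2*d - 8) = (d - 2)^2*(d + 1)*(d + 4)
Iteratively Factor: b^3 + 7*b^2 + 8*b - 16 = (b - 1)*(b^2 + 8*b + 16) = (b - 1)*(b + 4)*(b + 4)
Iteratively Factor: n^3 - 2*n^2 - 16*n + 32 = (n - 4)*(n^2 + 2*n - 8) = (n - 4)*(n + 4)*(n - 2)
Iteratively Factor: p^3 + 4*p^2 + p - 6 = (p + 3)*(p^2 + p - 2) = (p - 1)*(p + 3)*(p + 2)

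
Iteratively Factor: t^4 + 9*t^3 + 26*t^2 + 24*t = (t)*(t^3 + 9*t^2 + 26*t + 24) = t*(t + 4)*(t^2 + 5*t + 6) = t*(t + 2)*(t + 4)*(t + 3)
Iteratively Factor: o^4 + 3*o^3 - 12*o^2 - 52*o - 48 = (o + 3)*(o^3 - 12*o - 16) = (o - 4)*(o + 3)*(o^2 + 4*o + 4) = (o - 4)*(o + 2)*(o + 3)*(o + 2)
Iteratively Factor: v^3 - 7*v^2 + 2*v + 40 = (v - 5)*(v^2 - 2*v - 8) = (v - 5)*(v + 2)*(v - 4)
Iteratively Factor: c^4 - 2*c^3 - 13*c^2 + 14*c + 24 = (c + 3)*(c^3 - 5*c^2 + 2*c + 8) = (c + 1)*(c + 3)*(c^2 - 6*c + 8) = (c - 4)*(c + 1)*(c + 3)*(c - 2)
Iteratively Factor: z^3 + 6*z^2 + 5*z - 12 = (z + 3)*(z^2 + 3*z - 4) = (z - 1)*(z + 3)*(z + 4)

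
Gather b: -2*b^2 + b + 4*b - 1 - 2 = -2*b^2 + 5*b - 3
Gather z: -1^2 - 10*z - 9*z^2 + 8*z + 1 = -9*z^2 - 2*z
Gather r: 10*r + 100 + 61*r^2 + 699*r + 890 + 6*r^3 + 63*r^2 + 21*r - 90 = 6*r^3 + 124*r^2 + 730*r + 900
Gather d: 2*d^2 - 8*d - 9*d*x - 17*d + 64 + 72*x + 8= 2*d^2 + d*(-9*x - 25) + 72*x + 72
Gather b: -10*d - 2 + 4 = 2 - 10*d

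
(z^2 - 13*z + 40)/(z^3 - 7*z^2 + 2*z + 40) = (z - 8)/(z^2 - 2*z - 8)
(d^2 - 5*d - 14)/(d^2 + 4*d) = (d^2 - 5*d - 14)/(d*(d + 4))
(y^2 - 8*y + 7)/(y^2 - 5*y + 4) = (y - 7)/(y - 4)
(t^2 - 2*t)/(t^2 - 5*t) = (t - 2)/(t - 5)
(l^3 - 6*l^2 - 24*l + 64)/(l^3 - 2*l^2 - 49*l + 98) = (l^2 - 4*l - 32)/(l^2 - 49)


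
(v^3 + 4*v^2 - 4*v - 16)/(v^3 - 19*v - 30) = (v^2 + 2*v - 8)/(v^2 - 2*v - 15)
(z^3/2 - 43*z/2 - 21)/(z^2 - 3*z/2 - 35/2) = (-z^3 + 43*z + 42)/(-2*z^2 + 3*z + 35)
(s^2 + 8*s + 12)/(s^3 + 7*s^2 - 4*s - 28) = (s + 6)/(s^2 + 5*s - 14)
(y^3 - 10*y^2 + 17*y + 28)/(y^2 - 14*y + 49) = (y^2 - 3*y - 4)/(y - 7)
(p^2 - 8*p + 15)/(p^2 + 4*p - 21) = (p - 5)/(p + 7)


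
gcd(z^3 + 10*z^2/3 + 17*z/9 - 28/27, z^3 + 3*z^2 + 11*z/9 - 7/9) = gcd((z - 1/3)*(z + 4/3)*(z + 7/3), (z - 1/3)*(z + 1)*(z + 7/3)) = z^2 + 2*z - 7/9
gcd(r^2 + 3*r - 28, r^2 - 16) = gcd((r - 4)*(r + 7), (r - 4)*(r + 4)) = r - 4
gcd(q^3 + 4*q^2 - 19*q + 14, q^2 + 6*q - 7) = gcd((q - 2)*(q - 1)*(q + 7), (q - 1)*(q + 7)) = q^2 + 6*q - 7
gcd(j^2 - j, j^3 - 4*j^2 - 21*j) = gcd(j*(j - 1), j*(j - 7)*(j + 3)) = j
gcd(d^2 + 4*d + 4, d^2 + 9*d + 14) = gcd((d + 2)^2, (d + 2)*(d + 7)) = d + 2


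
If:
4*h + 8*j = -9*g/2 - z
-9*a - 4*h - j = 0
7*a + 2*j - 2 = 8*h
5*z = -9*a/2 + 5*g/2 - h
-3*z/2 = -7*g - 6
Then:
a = -166/7257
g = -11488/12095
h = -793/7257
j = 4666/7257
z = -15692/36285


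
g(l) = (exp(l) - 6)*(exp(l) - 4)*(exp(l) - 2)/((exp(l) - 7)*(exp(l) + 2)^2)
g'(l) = -2*(exp(l) - 6)*(exp(l) - 4)*(exp(l) - 2)*exp(l)/((exp(l) - 7)*(exp(l) + 2)^3) + (exp(l) - 6)*(exp(l) - 4)*exp(l)/((exp(l) - 7)*(exp(l) + 2)^2) + (exp(l) - 6)*(exp(l) - 2)*exp(l)/((exp(l) - 7)*(exp(l) + 2)^2) + (exp(l) - 4)*(exp(l) - 2)*exp(l)/((exp(l) - 7)*(exp(l) + 2)^2) - (exp(l) - 6)*(exp(l) - 4)*(exp(l) - 2)*exp(l)/((exp(l) - 7)^2*(exp(l) + 2)^2)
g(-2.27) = 1.43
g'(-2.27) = -0.26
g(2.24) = 0.44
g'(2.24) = 0.09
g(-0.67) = 0.70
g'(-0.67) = -0.64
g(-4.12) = 1.67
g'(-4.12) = -0.05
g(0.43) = 0.07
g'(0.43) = -0.36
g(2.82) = 0.59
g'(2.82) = 0.30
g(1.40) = 0.00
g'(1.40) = 0.15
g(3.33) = 0.73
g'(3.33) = 0.23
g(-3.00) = 1.57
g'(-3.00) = -0.14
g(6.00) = 0.98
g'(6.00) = 0.02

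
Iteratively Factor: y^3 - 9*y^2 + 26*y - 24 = (y - 2)*(y^2 - 7*y + 12) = (y - 4)*(y - 2)*(y - 3)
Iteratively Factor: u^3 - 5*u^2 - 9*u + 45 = (u - 5)*(u^2 - 9) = (u - 5)*(u + 3)*(u - 3)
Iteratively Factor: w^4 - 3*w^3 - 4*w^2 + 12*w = (w - 2)*(w^3 - w^2 - 6*w) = (w - 2)*(w + 2)*(w^2 - 3*w) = w*(w - 2)*(w + 2)*(w - 3)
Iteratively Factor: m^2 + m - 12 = (m - 3)*(m + 4)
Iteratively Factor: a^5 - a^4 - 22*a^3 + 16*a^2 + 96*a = (a + 2)*(a^4 - 3*a^3 - 16*a^2 + 48*a) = a*(a + 2)*(a^3 - 3*a^2 - 16*a + 48) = a*(a + 2)*(a + 4)*(a^2 - 7*a + 12) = a*(a - 3)*(a + 2)*(a + 4)*(a - 4)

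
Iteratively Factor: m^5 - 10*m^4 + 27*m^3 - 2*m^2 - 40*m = (m)*(m^4 - 10*m^3 + 27*m^2 - 2*m - 40) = m*(m - 5)*(m^3 - 5*m^2 + 2*m + 8) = m*(m - 5)*(m - 2)*(m^2 - 3*m - 4) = m*(m - 5)*(m - 2)*(m + 1)*(m - 4)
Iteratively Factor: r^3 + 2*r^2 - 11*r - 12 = (r + 1)*(r^2 + r - 12) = (r + 1)*(r + 4)*(r - 3)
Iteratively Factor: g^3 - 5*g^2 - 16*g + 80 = (g + 4)*(g^2 - 9*g + 20) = (g - 4)*(g + 4)*(g - 5)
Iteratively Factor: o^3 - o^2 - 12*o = (o + 3)*(o^2 - 4*o) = o*(o + 3)*(o - 4)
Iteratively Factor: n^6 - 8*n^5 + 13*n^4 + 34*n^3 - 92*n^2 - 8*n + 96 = (n + 2)*(n^5 - 10*n^4 + 33*n^3 - 32*n^2 - 28*n + 48) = (n - 3)*(n + 2)*(n^4 - 7*n^3 + 12*n^2 + 4*n - 16) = (n - 4)*(n - 3)*(n + 2)*(n^3 - 3*n^2 + 4) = (n - 4)*(n - 3)*(n - 2)*(n + 2)*(n^2 - n - 2) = (n - 4)*(n - 3)*(n - 2)^2*(n + 2)*(n + 1)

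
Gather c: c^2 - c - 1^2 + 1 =c^2 - c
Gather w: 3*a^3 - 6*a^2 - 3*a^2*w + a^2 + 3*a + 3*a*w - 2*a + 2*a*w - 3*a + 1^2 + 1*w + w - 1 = 3*a^3 - 5*a^2 - 2*a + w*(-3*a^2 + 5*a + 2)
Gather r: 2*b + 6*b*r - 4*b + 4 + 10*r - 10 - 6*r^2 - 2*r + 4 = -2*b - 6*r^2 + r*(6*b + 8) - 2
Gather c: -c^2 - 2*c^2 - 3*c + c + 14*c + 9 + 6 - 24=-3*c^2 + 12*c - 9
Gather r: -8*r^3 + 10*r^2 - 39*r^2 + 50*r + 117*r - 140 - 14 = -8*r^3 - 29*r^2 + 167*r - 154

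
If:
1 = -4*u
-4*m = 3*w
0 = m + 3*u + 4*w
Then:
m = -9/52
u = -1/4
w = 3/13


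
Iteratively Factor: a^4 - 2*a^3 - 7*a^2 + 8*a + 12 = (a - 3)*(a^3 + a^2 - 4*a - 4) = (a - 3)*(a + 2)*(a^2 - a - 2) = (a - 3)*(a + 1)*(a + 2)*(a - 2)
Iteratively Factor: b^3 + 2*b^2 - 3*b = (b + 3)*(b^2 - b) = b*(b + 3)*(b - 1)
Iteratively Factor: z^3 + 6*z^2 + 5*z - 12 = (z + 3)*(z^2 + 3*z - 4) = (z + 3)*(z + 4)*(z - 1)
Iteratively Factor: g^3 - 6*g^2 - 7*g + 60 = (g - 5)*(g^2 - g - 12) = (g - 5)*(g - 4)*(g + 3)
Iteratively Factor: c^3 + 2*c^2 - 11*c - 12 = (c + 4)*(c^2 - 2*c - 3) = (c + 1)*(c + 4)*(c - 3)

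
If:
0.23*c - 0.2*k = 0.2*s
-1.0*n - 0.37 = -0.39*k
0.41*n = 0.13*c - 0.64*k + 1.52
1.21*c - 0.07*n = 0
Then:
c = 0.03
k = 2.09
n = 0.45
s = -2.06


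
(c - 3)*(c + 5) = c^2 + 2*c - 15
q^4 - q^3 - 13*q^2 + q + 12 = (q - 4)*(q - 1)*(q + 1)*(q + 3)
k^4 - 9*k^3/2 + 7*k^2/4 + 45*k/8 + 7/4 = (k - 7/2)*(k - 2)*(k + 1/2)^2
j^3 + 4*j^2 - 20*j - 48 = (j - 4)*(j + 2)*(j + 6)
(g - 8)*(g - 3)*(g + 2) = g^3 - 9*g^2 + 2*g + 48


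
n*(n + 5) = n^2 + 5*n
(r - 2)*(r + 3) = r^2 + r - 6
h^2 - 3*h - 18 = (h - 6)*(h + 3)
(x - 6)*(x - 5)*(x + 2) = x^3 - 9*x^2 + 8*x + 60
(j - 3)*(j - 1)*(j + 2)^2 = j^4 - 9*j^2 - 4*j + 12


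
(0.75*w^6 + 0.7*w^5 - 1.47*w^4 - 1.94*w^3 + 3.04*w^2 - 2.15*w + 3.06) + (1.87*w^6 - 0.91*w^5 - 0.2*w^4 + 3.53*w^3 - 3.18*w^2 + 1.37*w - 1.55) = 2.62*w^6 - 0.21*w^5 - 1.67*w^4 + 1.59*w^3 - 0.14*w^2 - 0.78*w + 1.51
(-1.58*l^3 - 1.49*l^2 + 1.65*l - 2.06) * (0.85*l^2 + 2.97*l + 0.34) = -1.343*l^5 - 5.9591*l^4 - 3.56*l^3 + 2.6429*l^2 - 5.5572*l - 0.7004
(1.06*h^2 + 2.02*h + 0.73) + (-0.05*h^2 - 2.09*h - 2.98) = 1.01*h^2 - 0.0699999999999998*h - 2.25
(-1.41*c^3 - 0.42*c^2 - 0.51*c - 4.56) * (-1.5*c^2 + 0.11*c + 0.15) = 2.115*c^5 + 0.4749*c^4 + 0.5073*c^3 + 6.7209*c^2 - 0.5781*c - 0.684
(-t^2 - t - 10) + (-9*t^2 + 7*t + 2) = -10*t^2 + 6*t - 8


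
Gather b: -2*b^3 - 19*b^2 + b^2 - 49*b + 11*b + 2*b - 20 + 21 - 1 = -2*b^3 - 18*b^2 - 36*b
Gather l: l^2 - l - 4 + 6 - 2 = l^2 - l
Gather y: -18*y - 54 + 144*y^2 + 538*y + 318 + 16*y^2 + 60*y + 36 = 160*y^2 + 580*y + 300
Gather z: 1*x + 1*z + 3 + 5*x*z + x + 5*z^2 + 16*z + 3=2*x + 5*z^2 + z*(5*x + 17) + 6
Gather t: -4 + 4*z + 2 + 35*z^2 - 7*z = 35*z^2 - 3*z - 2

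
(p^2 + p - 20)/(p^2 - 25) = (p - 4)/(p - 5)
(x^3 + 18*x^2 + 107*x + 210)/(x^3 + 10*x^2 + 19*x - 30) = (x + 7)/(x - 1)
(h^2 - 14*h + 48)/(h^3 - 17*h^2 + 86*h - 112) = (h - 6)/(h^2 - 9*h + 14)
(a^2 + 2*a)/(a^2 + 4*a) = (a + 2)/(a + 4)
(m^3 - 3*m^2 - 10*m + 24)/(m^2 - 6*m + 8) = m + 3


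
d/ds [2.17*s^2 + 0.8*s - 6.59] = 4.34*s + 0.8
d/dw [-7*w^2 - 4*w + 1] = -14*w - 4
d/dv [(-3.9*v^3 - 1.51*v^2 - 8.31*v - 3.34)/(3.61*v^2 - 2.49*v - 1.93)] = (-14.079*v^4 + 19.422*v^3 + 56.34*v^2 + 29.9434*v + 7.7217)/(13.0321*v^4 - 17.9778*v^3 - 7.7345*v^2 + 9.6114*v + 3.7249)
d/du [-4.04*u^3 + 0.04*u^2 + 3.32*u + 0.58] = -12.12*u^2 + 0.08*u + 3.32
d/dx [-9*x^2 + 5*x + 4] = 5 - 18*x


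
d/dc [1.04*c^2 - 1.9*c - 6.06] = 2.08*c - 1.9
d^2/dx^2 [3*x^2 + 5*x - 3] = 6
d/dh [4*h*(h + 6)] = 8*h + 24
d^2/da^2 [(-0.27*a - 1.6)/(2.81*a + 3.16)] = -20.472536/(2.81*a + 3.16)^3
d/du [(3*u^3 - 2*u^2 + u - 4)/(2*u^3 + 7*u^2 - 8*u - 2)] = (25*u^4 - 52*u^3 + 15*u^2 + 64*u - 34)/(4*u^6 + 28*u^5 + 17*u^4 - 120*u^3 + 36*u^2 + 32*u + 4)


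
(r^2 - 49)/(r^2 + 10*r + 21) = (r - 7)/(r + 3)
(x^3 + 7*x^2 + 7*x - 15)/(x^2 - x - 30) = (x^2 + 2*x - 3)/(x - 6)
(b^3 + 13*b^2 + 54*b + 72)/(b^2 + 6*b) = b + 7 + 12/b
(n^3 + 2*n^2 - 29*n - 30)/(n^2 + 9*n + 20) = (n^3 + 2*n^2 - 29*n - 30)/(n^2 + 9*n + 20)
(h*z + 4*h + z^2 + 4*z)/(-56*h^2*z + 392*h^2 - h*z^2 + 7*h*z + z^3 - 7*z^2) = (h*z + 4*h + z^2 + 4*z)/(-56*h^2*z + 392*h^2 - h*z^2 + 7*h*z + z^3 - 7*z^2)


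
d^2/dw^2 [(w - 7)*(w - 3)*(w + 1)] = 6*w - 18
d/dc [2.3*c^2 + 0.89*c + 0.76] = 4.6*c + 0.89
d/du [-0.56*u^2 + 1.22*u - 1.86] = 1.22 - 1.12*u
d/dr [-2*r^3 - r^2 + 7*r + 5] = -6*r^2 - 2*r + 7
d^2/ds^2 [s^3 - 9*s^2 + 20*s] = 6*s - 18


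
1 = 1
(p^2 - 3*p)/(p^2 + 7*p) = (p - 3)/(p + 7)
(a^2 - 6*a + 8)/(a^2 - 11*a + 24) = (a^2 - 6*a + 8)/(a^2 - 11*a + 24)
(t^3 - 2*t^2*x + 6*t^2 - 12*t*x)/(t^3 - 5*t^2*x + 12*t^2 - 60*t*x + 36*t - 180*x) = t*(-t + 2*x)/(-t^2 + 5*t*x - 6*t + 30*x)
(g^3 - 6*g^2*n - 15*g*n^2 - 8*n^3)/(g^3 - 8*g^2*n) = 1 + 2*n/g + n^2/g^2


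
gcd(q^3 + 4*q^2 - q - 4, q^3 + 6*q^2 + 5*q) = q + 1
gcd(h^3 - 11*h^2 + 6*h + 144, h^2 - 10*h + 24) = h - 6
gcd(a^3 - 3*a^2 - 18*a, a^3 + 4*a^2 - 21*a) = a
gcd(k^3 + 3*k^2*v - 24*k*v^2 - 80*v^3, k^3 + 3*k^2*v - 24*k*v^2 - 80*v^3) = -k^3 - 3*k^2*v + 24*k*v^2 + 80*v^3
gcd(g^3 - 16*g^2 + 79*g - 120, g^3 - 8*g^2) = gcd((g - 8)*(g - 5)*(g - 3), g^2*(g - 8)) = g - 8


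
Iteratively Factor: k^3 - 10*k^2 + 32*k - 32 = (k - 4)*(k^2 - 6*k + 8) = (k - 4)*(k - 2)*(k - 4)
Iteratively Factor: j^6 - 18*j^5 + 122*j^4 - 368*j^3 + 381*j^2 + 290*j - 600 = (j - 3)*(j^5 - 15*j^4 + 77*j^3 - 137*j^2 - 30*j + 200) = (j - 3)*(j - 2)*(j^4 - 13*j^3 + 51*j^2 - 35*j - 100) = (j - 5)*(j - 3)*(j - 2)*(j^3 - 8*j^2 + 11*j + 20) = (j - 5)*(j - 4)*(j - 3)*(j - 2)*(j^2 - 4*j - 5) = (j - 5)*(j - 4)*(j - 3)*(j - 2)*(j + 1)*(j - 5)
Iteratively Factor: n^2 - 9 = (n + 3)*(n - 3)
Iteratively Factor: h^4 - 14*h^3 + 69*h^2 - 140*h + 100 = (h - 2)*(h^3 - 12*h^2 + 45*h - 50) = (h - 2)^2*(h^2 - 10*h + 25) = (h - 5)*(h - 2)^2*(h - 5)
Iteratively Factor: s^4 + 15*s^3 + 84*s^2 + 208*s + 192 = (s + 4)*(s^3 + 11*s^2 + 40*s + 48) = (s + 4)^2*(s^2 + 7*s + 12) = (s + 4)^3*(s + 3)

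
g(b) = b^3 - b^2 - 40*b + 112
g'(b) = 3*b^2 - 2*b - 40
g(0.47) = 93.08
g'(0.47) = -40.28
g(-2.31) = 186.74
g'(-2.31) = -19.37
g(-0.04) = 113.60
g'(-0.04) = -39.92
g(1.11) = 67.74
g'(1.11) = -38.52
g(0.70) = 83.85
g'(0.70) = -39.93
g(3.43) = 3.39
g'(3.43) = -11.57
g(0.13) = 106.79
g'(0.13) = -40.21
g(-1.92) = 178.04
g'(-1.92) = -25.10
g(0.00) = 112.00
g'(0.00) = -40.00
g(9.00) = 400.00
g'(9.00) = 185.00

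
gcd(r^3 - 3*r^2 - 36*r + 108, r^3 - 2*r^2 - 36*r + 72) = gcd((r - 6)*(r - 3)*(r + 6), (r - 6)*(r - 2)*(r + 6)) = r^2 - 36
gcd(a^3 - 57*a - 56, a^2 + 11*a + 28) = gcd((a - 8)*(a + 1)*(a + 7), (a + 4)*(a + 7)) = a + 7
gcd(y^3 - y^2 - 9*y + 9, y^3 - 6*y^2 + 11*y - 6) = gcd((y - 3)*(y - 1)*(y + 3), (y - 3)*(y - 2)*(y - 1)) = y^2 - 4*y + 3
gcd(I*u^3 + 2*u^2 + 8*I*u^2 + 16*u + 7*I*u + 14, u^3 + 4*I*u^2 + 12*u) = u - 2*I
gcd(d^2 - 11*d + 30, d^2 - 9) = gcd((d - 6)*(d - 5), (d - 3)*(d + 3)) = 1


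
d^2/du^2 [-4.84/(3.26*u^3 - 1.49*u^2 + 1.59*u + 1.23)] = ((94.6704*u - 14.4232)*(3.26*u^3 - 1.49*u^2 + 1.59*u + 1.23) - 4.84*(9.78*u^2 - 2.98*u + 1.59)*(19.56*u^2 - 5.96*u + 3.18))/(3.26*u^3 - 1.49*u^2 + 1.59*u + 1.23)^3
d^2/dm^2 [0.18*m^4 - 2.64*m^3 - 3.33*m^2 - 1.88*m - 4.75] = 2.16*m^2 - 15.84*m - 6.66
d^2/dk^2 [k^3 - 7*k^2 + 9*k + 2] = 6*k - 14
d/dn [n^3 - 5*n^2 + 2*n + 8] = 3*n^2 - 10*n + 2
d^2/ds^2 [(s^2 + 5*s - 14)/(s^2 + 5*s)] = 28*(-3*s^2 - 15*s - 25)/(s^3*(s^3 + 15*s^2 + 75*s + 125))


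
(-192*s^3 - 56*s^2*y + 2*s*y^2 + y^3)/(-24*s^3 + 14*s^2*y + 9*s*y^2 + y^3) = (-8*s + y)/(-s + y)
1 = 1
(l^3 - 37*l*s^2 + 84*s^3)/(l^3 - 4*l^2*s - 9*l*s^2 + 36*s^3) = (l + 7*s)/(l + 3*s)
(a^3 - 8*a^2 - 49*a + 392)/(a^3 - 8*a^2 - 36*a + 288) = (a^2 - 49)/(a^2 - 36)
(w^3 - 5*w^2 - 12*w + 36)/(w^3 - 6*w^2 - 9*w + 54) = (w - 2)/(w - 3)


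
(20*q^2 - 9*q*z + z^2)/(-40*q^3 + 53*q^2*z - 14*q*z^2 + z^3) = (-4*q + z)/(8*q^2 - 9*q*z + z^2)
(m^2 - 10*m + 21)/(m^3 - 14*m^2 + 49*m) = (m - 3)/(m*(m - 7))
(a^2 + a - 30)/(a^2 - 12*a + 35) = (a + 6)/(a - 7)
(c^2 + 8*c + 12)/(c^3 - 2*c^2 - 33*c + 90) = (c + 2)/(c^2 - 8*c + 15)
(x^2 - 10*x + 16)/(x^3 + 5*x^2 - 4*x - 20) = (x - 8)/(x^2 + 7*x + 10)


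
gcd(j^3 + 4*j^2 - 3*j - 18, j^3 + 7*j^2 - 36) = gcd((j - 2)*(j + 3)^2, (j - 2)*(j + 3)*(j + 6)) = j^2 + j - 6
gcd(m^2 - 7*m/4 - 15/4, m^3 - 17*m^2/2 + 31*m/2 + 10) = 1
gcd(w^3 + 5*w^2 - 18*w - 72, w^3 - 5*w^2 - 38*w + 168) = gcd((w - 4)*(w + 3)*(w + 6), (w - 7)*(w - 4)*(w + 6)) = w^2 + 2*w - 24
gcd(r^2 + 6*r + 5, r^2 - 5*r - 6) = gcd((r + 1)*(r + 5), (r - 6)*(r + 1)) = r + 1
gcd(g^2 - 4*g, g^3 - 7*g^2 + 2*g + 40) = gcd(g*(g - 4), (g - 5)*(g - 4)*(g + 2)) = g - 4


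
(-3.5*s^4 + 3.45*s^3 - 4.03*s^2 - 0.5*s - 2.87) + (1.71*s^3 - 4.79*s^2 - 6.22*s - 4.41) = -3.5*s^4 + 5.16*s^3 - 8.82*s^2 - 6.72*s - 7.28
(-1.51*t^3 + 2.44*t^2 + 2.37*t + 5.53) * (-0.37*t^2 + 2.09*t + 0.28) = 0.5587*t^5 - 4.0587*t^4 + 3.7999*t^3 + 3.5904*t^2 + 12.2213*t + 1.5484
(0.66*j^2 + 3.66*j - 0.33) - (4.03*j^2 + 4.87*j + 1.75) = -3.37*j^2 - 1.21*j - 2.08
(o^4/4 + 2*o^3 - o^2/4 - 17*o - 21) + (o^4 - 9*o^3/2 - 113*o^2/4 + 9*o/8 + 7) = 5*o^4/4 - 5*o^3/2 - 57*o^2/2 - 127*o/8 - 14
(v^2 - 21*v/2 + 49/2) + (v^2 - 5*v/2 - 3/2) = 2*v^2 - 13*v + 23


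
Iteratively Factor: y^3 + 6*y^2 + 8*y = (y + 2)*(y^2 + 4*y) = y*(y + 2)*(y + 4)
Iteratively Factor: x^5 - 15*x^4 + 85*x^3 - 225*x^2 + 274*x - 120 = (x - 4)*(x^4 - 11*x^3 + 41*x^2 - 61*x + 30) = (x - 5)*(x - 4)*(x^3 - 6*x^2 + 11*x - 6) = (x - 5)*(x - 4)*(x - 1)*(x^2 - 5*x + 6) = (x - 5)*(x - 4)*(x - 3)*(x - 1)*(x - 2)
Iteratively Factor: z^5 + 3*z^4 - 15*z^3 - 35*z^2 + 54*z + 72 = (z + 1)*(z^4 + 2*z^3 - 17*z^2 - 18*z + 72) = (z - 3)*(z + 1)*(z^3 + 5*z^2 - 2*z - 24) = (z - 3)*(z + 1)*(z + 4)*(z^2 + z - 6) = (z - 3)*(z - 2)*(z + 1)*(z + 4)*(z + 3)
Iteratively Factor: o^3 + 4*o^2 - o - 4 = (o + 1)*(o^2 + 3*o - 4) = (o - 1)*(o + 1)*(o + 4)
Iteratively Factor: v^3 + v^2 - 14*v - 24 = (v + 2)*(v^2 - v - 12) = (v + 2)*(v + 3)*(v - 4)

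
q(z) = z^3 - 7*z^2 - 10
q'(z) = 3*z^2 - 14*z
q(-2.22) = -55.44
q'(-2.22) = 45.87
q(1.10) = -17.14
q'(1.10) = -11.77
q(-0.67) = -13.44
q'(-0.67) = 10.73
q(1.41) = -21.11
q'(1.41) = -13.78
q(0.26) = -10.46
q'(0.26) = -3.44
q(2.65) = -40.55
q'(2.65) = -16.03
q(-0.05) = -10.02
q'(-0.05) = 0.71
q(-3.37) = -127.77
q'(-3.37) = 81.25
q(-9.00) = -1306.00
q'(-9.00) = 369.00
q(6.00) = -46.00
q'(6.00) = 24.00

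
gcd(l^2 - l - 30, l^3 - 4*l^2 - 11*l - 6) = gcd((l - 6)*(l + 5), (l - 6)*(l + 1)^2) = l - 6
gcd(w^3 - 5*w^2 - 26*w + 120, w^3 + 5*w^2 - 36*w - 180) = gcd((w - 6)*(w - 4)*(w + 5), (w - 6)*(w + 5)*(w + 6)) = w^2 - w - 30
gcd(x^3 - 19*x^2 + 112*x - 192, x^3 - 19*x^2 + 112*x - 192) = x^3 - 19*x^2 + 112*x - 192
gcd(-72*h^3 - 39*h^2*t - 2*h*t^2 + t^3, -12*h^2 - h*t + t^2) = 3*h + t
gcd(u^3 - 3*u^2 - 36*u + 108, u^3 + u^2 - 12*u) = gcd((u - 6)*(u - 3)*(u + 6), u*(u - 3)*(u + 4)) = u - 3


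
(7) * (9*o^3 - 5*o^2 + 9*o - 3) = 63*o^3 - 35*o^2 + 63*o - 21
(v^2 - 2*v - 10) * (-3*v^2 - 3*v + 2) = -3*v^4 + 3*v^3 + 38*v^2 + 26*v - 20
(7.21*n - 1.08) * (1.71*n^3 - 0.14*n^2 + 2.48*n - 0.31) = 12.3291*n^4 - 2.8562*n^3 + 18.032*n^2 - 4.9135*n + 0.3348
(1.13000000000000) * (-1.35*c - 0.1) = -1.5255*c - 0.113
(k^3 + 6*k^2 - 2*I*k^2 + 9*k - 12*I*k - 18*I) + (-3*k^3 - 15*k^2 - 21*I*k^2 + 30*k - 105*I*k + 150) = -2*k^3 - 9*k^2 - 23*I*k^2 + 39*k - 117*I*k + 150 - 18*I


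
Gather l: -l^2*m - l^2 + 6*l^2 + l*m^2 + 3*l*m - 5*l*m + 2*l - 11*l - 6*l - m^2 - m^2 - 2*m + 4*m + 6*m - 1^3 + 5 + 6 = l^2*(5 - m) + l*(m^2 - 2*m - 15) - 2*m^2 + 8*m + 10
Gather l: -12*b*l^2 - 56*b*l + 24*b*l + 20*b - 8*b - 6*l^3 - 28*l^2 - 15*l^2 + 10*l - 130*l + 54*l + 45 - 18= 12*b - 6*l^3 + l^2*(-12*b - 43) + l*(-32*b - 66) + 27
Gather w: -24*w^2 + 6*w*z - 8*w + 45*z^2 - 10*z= -24*w^2 + w*(6*z - 8) + 45*z^2 - 10*z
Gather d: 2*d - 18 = 2*d - 18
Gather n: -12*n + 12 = 12 - 12*n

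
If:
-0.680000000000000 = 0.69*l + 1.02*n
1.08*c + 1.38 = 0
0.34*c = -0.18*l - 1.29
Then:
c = -1.28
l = -4.75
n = 2.55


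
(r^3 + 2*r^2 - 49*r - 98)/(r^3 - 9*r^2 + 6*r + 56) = (r + 7)/(r - 4)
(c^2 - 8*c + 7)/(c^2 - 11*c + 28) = (c - 1)/(c - 4)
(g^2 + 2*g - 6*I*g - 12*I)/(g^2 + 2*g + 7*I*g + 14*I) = (g - 6*I)/(g + 7*I)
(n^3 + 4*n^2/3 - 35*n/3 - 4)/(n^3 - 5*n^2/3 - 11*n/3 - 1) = (n + 4)/(n + 1)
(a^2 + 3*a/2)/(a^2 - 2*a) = (a + 3/2)/(a - 2)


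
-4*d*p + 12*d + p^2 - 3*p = (-4*d + p)*(p - 3)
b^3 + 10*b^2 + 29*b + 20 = (b + 1)*(b + 4)*(b + 5)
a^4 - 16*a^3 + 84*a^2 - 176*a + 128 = (a - 8)*(a - 4)*(a - 2)^2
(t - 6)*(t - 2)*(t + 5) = t^3 - 3*t^2 - 28*t + 60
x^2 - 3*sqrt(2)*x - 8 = (x - 4*sqrt(2))*(x + sqrt(2))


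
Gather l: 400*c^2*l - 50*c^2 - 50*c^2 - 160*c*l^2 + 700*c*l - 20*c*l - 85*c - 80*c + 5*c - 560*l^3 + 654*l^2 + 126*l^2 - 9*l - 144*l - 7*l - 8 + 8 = -100*c^2 - 160*c - 560*l^3 + l^2*(780 - 160*c) + l*(400*c^2 + 680*c - 160)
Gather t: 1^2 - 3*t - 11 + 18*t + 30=15*t + 20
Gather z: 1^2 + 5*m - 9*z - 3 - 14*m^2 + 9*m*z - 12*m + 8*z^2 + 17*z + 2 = -14*m^2 - 7*m + 8*z^2 + z*(9*m + 8)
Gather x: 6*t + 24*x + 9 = 6*t + 24*x + 9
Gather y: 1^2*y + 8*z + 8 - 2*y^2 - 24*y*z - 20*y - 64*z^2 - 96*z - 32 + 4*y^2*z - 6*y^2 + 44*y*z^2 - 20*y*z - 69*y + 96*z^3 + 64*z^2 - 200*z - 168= y^2*(4*z - 8) + y*(44*z^2 - 44*z - 88) + 96*z^3 - 288*z - 192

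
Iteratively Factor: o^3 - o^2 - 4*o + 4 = (o - 2)*(o^2 + o - 2) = (o - 2)*(o - 1)*(o + 2)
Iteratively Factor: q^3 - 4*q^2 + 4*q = (q - 2)*(q^2 - 2*q) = (q - 2)^2*(q)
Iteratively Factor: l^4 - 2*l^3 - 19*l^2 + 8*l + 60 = (l + 2)*(l^3 - 4*l^2 - 11*l + 30) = (l + 2)*(l + 3)*(l^2 - 7*l + 10) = (l - 2)*(l + 2)*(l + 3)*(l - 5)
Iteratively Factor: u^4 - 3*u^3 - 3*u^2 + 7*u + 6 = (u - 2)*(u^3 - u^2 - 5*u - 3) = (u - 2)*(u + 1)*(u^2 - 2*u - 3) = (u - 2)*(u + 1)^2*(u - 3)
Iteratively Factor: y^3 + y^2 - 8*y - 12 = (y - 3)*(y^2 + 4*y + 4) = (y - 3)*(y + 2)*(y + 2)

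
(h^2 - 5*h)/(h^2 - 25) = h/(h + 5)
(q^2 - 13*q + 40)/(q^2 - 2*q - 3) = (-q^2 + 13*q - 40)/(-q^2 + 2*q + 3)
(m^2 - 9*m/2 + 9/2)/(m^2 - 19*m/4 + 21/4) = 2*(2*m - 3)/(4*m - 7)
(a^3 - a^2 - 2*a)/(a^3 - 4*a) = (a + 1)/(a + 2)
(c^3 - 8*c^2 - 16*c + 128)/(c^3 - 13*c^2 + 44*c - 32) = (c + 4)/(c - 1)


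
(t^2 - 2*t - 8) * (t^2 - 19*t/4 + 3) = t^4 - 27*t^3/4 + 9*t^2/2 + 32*t - 24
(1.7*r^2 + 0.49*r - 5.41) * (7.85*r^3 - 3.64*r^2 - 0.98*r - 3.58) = 13.345*r^5 - 2.3415*r^4 - 45.9181*r^3 + 13.1262*r^2 + 3.5476*r + 19.3678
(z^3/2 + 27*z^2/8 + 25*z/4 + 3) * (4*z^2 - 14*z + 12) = 2*z^5 + 13*z^4/2 - 65*z^3/4 - 35*z^2 + 33*z + 36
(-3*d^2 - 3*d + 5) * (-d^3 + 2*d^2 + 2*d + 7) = 3*d^5 - 3*d^4 - 17*d^3 - 17*d^2 - 11*d + 35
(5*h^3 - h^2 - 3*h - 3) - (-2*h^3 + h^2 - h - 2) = 7*h^3 - 2*h^2 - 2*h - 1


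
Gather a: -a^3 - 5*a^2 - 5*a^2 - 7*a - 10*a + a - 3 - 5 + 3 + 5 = -a^3 - 10*a^2 - 16*a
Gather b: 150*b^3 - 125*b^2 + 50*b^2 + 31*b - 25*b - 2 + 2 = 150*b^3 - 75*b^2 + 6*b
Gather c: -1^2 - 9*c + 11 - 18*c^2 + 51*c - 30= -18*c^2 + 42*c - 20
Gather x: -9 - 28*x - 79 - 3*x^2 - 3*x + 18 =-3*x^2 - 31*x - 70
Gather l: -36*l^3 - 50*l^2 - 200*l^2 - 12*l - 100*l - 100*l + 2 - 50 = -36*l^3 - 250*l^2 - 212*l - 48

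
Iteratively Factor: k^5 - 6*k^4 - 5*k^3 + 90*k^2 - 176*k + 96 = (k + 4)*(k^4 - 10*k^3 + 35*k^2 - 50*k + 24) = (k - 1)*(k + 4)*(k^3 - 9*k^2 + 26*k - 24) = (k - 2)*(k - 1)*(k + 4)*(k^2 - 7*k + 12) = (k - 4)*(k - 2)*(k - 1)*(k + 4)*(k - 3)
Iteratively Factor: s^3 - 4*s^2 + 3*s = (s - 1)*(s^2 - 3*s) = (s - 3)*(s - 1)*(s)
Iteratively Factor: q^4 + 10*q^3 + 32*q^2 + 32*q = (q + 2)*(q^3 + 8*q^2 + 16*q) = (q + 2)*(q + 4)*(q^2 + 4*q) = q*(q + 2)*(q + 4)*(q + 4)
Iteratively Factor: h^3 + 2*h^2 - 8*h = (h - 2)*(h^2 + 4*h) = h*(h - 2)*(h + 4)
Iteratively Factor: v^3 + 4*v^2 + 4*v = (v + 2)*(v^2 + 2*v) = (v + 2)^2*(v)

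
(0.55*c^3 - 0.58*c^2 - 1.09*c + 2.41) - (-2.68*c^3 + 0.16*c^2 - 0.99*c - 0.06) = 3.23*c^3 - 0.74*c^2 - 0.1*c + 2.47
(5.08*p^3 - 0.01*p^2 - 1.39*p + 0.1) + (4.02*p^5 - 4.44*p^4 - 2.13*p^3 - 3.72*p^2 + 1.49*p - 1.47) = 4.02*p^5 - 4.44*p^4 + 2.95*p^3 - 3.73*p^2 + 0.1*p - 1.37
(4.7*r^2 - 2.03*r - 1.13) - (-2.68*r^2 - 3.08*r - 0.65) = 7.38*r^2 + 1.05*r - 0.48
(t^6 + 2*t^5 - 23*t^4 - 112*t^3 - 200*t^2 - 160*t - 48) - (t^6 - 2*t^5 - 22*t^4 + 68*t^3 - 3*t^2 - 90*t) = 4*t^5 - t^4 - 180*t^3 - 197*t^2 - 70*t - 48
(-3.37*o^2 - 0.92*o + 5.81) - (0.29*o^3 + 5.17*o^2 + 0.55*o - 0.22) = -0.29*o^3 - 8.54*o^2 - 1.47*o + 6.03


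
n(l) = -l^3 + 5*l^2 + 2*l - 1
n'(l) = -3*l^2 + 10*l + 2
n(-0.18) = -1.19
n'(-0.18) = 0.10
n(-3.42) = 90.64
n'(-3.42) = -67.29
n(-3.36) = 86.66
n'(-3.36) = -65.47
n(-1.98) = 22.40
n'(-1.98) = -29.56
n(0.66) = 2.21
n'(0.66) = 7.29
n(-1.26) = 6.42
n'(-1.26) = -15.36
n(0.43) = 0.70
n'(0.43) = 5.75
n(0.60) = 1.78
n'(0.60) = 6.92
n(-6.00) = 383.00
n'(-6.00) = -166.00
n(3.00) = 23.00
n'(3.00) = 5.00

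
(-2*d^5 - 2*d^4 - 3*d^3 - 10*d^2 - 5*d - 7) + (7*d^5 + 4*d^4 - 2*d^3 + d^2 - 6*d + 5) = 5*d^5 + 2*d^4 - 5*d^3 - 9*d^2 - 11*d - 2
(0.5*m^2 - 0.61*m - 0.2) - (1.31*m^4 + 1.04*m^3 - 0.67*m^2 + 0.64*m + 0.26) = -1.31*m^4 - 1.04*m^3 + 1.17*m^2 - 1.25*m - 0.46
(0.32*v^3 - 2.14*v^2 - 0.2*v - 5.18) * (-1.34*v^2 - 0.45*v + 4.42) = -0.4288*v^5 + 2.7236*v^4 + 2.6454*v^3 - 2.4276*v^2 + 1.447*v - 22.8956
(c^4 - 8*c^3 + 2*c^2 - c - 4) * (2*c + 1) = 2*c^5 - 15*c^4 - 4*c^3 - 9*c - 4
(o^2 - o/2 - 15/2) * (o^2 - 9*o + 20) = o^4 - 19*o^3/2 + 17*o^2 + 115*o/2 - 150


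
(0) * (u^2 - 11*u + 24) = 0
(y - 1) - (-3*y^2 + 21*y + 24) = 3*y^2 - 20*y - 25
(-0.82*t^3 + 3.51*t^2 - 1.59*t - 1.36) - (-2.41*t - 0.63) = -0.82*t^3 + 3.51*t^2 + 0.82*t - 0.73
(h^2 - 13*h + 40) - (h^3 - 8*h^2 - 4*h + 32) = -h^3 + 9*h^2 - 9*h + 8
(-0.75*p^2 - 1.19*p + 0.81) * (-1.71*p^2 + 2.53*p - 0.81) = 1.2825*p^4 + 0.1374*p^3 - 3.7883*p^2 + 3.0132*p - 0.6561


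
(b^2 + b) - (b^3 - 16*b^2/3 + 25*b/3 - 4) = -b^3 + 19*b^2/3 - 22*b/3 + 4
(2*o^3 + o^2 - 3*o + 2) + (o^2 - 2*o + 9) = 2*o^3 + 2*o^2 - 5*o + 11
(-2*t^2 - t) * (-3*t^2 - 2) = 6*t^4 + 3*t^3 + 4*t^2 + 2*t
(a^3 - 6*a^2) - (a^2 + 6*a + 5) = a^3 - 7*a^2 - 6*a - 5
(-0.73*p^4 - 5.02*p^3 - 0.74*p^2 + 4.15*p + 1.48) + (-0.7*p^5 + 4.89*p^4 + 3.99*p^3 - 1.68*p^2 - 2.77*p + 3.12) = -0.7*p^5 + 4.16*p^4 - 1.03*p^3 - 2.42*p^2 + 1.38*p + 4.6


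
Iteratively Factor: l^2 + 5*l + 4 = (l + 1)*(l + 4)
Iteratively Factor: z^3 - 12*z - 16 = (z - 4)*(z^2 + 4*z + 4) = (z - 4)*(z + 2)*(z + 2)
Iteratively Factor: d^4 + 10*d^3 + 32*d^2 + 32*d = (d)*(d^3 + 10*d^2 + 32*d + 32) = d*(d + 4)*(d^2 + 6*d + 8) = d*(d + 2)*(d + 4)*(d + 4)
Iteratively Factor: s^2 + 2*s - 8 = (s - 2)*(s + 4)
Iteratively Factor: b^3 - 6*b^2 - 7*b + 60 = (b - 4)*(b^2 - 2*b - 15) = (b - 4)*(b + 3)*(b - 5)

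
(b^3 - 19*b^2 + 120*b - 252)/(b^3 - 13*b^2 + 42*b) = (b - 6)/b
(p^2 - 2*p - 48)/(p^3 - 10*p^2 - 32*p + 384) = 1/(p - 8)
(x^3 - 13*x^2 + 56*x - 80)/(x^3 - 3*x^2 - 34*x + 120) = (x - 4)/(x + 6)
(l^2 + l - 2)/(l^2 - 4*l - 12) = (l - 1)/(l - 6)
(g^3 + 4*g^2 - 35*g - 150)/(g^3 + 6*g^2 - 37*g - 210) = (g + 5)/(g + 7)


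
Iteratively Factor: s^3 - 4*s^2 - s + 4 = (s - 4)*(s^2 - 1) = (s - 4)*(s + 1)*(s - 1)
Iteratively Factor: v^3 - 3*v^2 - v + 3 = (v - 1)*(v^2 - 2*v - 3) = (v - 1)*(v + 1)*(v - 3)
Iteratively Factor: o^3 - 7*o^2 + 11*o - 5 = (o - 1)*(o^2 - 6*o + 5) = (o - 5)*(o - 1)*(o - 1)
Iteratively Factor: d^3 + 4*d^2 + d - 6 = (d - 1)*(d^2 + 5*d + 6) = (d - 1)*(d + 2)*(d + 3)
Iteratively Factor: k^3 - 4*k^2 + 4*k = (k - 2)*(k^2 - 2*k) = k*(k - 2)*(k - 2)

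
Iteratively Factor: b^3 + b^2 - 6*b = (b - 2)*(b^2 + 3*b) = (b - 2)*(b + 3)*(b)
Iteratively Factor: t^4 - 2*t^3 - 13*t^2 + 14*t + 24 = (t + 3)*(t^3 - 5*t^2 + 2*t + 8) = (t - 2)*(t + 3)*(t^2 - 3*t - 4) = (t - 4)*(t - 2)*(t + 3)*(t + 1)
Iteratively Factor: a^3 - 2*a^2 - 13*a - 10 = (a + 2)*(a^2 - 4*a - 5) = (a - 5)*(a + 2)*(a + 1)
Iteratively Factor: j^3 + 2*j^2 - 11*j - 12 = (j - 3)*(j^2 + 5*j + 4) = (j - 3)*(j + 4)*(j + 1)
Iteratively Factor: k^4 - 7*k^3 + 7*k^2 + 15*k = (k)*(k^3 - 7*k^2 + 7*k + 15) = k*(k - 3)*(k^2 - 4*k - 5) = k*(k - 5)*(k - 3)*(k + 1)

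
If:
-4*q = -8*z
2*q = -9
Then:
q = -9/2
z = -9/4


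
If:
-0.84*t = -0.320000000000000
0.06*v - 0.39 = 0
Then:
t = 0.38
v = 6.50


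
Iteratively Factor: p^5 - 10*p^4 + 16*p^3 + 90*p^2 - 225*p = (p - 5)*(p^4 - 5*p^3 - 9*p^2 + 45*p) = (p - 5)^2*(p^3 - 9*p) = (p - 5)^2*(p + 3)*(p^2 - 3*p) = (p - 5)^2*(p - 3)*(p + 3)*(p)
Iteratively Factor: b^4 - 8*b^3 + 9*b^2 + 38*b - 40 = (b + 2)*(b^3 - 10*b^2 + 29*b - 20) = (b - 5)*(b + 2)*(b^2 - 5*b + 4) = (b - 5)*(b - 4)*(b + 2)*(b - 1)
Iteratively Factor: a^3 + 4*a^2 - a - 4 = (a + 1)*(a^2 + 3*a - 4) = (a + 1)*(a + 4)*(a - 1)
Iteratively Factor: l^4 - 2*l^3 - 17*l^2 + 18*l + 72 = (l - 4)*(l^3 + 2*l^2 - 9*l - 18) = (l - 4)*(l + 2)*(l^2 - 9) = (l - 4)*(l - 3)*(l + 2)*(l + 3)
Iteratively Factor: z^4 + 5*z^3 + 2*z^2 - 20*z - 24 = (z + 2)*(z^3 + 3*z^2 - 4*z - 12) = (z - 2)*(z + 2)*(z^2 + 5*z + 6) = (z - 2)*(z + 2)*(z + 3)*(z + 2)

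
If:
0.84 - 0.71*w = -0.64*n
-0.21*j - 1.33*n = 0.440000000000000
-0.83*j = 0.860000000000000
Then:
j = -1.04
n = -0.17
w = 1.03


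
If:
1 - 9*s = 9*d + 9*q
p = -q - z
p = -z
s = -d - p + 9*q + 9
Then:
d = 1/9 - s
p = 80/9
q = 0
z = -80/9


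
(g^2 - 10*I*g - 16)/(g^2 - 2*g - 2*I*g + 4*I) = (g - 8*I)/(g - 2)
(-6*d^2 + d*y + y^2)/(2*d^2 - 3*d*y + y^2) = (3*d + y)/(-d + y)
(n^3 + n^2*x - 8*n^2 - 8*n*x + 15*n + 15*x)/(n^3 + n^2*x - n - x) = (n^2 - 8*n + 15)/(n^2 - 1)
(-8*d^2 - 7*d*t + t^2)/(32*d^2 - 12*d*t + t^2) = (d + t)/(-4*d + t)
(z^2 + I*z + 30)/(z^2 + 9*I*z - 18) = (z - 5*I)/(z + 3*I)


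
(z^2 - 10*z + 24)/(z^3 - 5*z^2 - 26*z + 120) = 1/(z + 5)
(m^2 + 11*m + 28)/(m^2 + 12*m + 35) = (m + 4)/(m + 5)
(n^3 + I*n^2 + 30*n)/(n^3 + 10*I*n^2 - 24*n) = (n - 5*I)/(n + 4*I)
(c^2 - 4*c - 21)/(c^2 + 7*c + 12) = (c - 7)/(c + 4)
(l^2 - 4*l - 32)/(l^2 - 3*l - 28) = (l - 8)/(l - 7)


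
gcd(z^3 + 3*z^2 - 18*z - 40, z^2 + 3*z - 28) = z - 4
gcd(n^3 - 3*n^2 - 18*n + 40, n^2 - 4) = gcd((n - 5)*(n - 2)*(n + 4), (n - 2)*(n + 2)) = n - 2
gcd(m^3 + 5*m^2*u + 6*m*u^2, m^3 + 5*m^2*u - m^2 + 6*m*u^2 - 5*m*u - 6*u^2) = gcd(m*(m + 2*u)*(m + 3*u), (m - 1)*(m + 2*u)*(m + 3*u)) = m^2 + 5*m*u + 6*u^2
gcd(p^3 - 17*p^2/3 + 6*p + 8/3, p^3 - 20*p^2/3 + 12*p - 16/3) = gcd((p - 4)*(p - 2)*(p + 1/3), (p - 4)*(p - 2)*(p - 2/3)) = p^2 - 6*p + 8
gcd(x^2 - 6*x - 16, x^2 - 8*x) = x - 8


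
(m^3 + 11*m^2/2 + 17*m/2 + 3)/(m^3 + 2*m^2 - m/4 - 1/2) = 2*(m + 3)/(2*m - 1)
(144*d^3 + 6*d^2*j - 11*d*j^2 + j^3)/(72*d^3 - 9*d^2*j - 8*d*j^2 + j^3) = (6*d - j)/(3*d - j)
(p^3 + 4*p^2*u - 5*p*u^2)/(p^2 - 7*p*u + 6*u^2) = p*(p + 5*u)/(p - 6*u)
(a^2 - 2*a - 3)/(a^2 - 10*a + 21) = (a + 1)/(a - 7)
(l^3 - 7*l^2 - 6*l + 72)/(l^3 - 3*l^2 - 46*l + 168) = (l + 3)/(l + 7)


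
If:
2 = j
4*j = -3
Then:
No Solution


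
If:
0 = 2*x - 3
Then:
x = 3/2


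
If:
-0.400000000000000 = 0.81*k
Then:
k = -0.49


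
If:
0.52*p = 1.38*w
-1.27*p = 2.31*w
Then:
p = 0.00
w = 0.00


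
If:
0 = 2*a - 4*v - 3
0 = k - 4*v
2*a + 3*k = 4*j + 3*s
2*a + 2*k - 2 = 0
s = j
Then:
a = 4/3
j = 5/21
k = -1/3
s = 5/21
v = -1/12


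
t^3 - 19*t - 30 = (t - 5)*(t + 2)*(t + 3)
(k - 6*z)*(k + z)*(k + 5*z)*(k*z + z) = k^4*z + k^3*z - 31*k^2*z^3 - 30*k*z^4 - 31*k*z^3 - 30*z^4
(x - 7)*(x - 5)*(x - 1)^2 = x^4 - 14*x^3 + 60*x^2 - 82*x + 35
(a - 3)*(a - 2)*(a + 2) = a^3 - 3*a^2 - 4*a + 12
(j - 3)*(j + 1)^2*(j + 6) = j^4 + 5*j^3 - 11*j^2 - 33*j - 18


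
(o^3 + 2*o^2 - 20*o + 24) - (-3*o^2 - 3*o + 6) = o^3 + 5*o^2 - 17*o + 18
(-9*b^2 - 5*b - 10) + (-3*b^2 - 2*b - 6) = -12*b^2 - 7*b - 16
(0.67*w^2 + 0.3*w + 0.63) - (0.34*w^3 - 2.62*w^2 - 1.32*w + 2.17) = -0.34*w^3 + 3.29*w^2 + 1.62*w - 1.54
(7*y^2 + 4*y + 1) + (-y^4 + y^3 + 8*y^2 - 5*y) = -y^4 + y^3 + 15*y^2 - y + 1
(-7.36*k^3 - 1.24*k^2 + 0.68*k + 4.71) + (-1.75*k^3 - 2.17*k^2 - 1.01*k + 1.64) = -9.11*k^3 - 3.41*k^2 - 0.33*k + 6.35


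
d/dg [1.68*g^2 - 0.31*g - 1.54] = 3.36*g - 0.31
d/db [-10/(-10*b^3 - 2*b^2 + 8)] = 5*b*(-15*b - 2)/(5*b^3 + b^2 - 4)^2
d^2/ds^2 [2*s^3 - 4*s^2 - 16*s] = 12*s - 8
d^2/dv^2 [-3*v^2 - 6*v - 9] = -6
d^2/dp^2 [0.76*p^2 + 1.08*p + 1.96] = 1.52000000000000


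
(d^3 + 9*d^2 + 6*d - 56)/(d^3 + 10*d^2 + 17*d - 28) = (d - 2)/(d - 1)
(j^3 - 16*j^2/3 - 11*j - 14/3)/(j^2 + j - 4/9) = 3*(3*j^3 - 16*j^2 - 33*j - 14)/(9*j^2 + 9*j - 4)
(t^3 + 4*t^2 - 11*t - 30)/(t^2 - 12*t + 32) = (t^3 + 4*t^2 - 11*t - 30)/(t^2 - 12*t + 32)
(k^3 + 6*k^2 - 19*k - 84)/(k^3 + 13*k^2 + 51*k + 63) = (k - 4)/(k + 3)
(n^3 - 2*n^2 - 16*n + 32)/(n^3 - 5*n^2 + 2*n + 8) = (n + 4)/(n + 1)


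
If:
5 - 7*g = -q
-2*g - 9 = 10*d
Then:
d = -q/35 - 73/70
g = q/7 + 5/7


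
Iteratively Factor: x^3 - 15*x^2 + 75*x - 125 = (x - 5)*(x^2 - 10*x + 25) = (x - 5)^2*(x - 5)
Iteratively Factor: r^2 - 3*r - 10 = (r - 5)*(r + 2)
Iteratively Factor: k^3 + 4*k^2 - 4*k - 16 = (k + 2)*(k^2 + 2*k - 8) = (k - 2)*(k + 2)*(k + 4)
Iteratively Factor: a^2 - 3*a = (a - 3)*(a)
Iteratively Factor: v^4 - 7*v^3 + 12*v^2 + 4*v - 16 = (v - 2)*(v^3 - 5*v^2 + 2*v + 8) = (v - 4)*(v - 2)*(v^2 - v - 2) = (v - 4)*(v - 2)^2*(v + 1)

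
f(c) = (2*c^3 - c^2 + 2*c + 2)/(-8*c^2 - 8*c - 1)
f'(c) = (16*c + 8)*(2*c^3 - c^2 + 2*c + 2)/(-8*c^2 - 8*c - 1)^2 + (6*c^2 - 2*c + 2)/(-8*c^2 - 8*c - 1) = 2*(-8*c^4 - 16*c^3 + 9*c^2 + 17*c + 7)/(64*c^4 + 128*c^3 + 80*c^2 + 16*c + 1)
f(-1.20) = 1.81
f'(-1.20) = 2.49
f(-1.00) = 3.00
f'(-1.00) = 14.00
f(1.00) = -0.29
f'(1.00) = 0.06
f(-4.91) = 1.74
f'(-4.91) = -0.22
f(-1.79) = 1.32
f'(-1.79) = 0.20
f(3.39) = -0.63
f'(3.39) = -0.21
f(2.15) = -0.39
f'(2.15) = -0.16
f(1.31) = -0.29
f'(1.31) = -0.05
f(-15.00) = 4.17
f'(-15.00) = -0.25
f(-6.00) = 1.98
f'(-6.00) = -0.23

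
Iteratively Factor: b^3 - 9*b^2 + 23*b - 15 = (b - 3)*(b^2 - 6*b + 5) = (b - 5)*(b - 3)*(b - 1)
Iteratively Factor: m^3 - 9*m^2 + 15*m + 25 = (m + 1)*(m^2 - 10*m + 25) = (m - 5)*(m + 1)*(m - 5)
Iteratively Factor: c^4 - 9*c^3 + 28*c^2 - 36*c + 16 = (c - 2)*(c^3 - 7*c^2 + 14*c - 8) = (c - 4)*(c - 2)*(c^2 - 3*c + 2) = (c - 4)*(c - 2)^2*(c - 1)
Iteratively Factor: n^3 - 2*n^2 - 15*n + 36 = (n - 3)*(n^2 + n - 12) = (n - 3)^2*(n + 4)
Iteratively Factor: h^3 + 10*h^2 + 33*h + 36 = (h + 4)*(h^2 + 6*h + 9) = (h + 3)*(h + 4)*(h + 3)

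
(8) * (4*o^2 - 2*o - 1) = 32*o^2 - 16*o - 8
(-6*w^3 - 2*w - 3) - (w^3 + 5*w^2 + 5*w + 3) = -7*w^3 - 5*w^2 - 7*w - 6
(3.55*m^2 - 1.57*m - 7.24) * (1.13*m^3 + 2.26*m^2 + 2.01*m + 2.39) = 4.0115*m^5 + 6.2489*m^4 - 4.5939*m^3 - 11.0336*m^2 - 18.3047*m - 17.3036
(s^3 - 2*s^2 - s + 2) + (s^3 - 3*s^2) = 2*s^3 - 5*s^2 - s + 2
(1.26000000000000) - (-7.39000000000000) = 8.65000000000000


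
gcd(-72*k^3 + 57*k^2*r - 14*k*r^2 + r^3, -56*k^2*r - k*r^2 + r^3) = -8*k + r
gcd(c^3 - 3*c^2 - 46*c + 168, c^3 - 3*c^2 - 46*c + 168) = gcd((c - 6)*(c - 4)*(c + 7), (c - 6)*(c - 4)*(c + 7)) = c^3 - 3*c^2 - 46*c + 168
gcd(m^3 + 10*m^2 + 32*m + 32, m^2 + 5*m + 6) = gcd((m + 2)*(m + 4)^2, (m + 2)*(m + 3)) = m + 2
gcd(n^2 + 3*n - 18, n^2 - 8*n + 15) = n - 3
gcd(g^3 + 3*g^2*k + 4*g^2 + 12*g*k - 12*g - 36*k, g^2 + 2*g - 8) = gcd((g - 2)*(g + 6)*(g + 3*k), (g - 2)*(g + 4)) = g - 2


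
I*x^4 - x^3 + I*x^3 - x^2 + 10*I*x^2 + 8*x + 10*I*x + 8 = (x - 2*I)*(x - I)*(x + 4*I)*(I*x + I)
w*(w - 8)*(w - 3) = w^3 - 11*w^2 + 24*w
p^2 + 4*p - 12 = (p - 2)*(p + 6)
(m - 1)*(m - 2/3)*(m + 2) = m^3 + m^2/3 - 8*m/3 + 4/3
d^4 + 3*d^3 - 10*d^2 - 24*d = d*(d - 3)*(d + 2)*(d + 4)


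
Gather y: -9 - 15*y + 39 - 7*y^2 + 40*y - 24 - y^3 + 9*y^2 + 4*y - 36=-y^3 + 2*y^2 + 29*y - 30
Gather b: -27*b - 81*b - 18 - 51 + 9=-108*b - 60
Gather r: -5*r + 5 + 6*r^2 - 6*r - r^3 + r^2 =-r^3 + 7*r^2 - 11*r + 5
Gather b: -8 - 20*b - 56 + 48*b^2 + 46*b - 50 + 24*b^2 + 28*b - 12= 72*b^2 + 54*b - 126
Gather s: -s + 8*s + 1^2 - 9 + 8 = 7*s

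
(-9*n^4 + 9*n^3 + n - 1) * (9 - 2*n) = 18*n^5 - 99*n^4 + 81*n^3 - 2*n^2 + 11*n - 9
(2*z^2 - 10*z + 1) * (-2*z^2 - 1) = -4*z^4 + 20*z^3 - 4*z^2 + 10*z - 1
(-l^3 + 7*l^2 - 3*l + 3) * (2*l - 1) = -2*l^4 + 15*l^3 - 13*l^2 + 9*l - 3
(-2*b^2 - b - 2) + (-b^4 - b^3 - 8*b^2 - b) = -b^4 - b^3 - 10*b^2 - 2*b - 2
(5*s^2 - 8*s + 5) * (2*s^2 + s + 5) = 10*s^4 - 11*s^3 + 27*s^2 - 35*s + 25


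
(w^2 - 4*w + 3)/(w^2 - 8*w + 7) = (w - 3)/(w - 7)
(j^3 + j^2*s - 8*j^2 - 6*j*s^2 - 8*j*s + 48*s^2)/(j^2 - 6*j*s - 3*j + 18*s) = (j^3 + j^2*s - 8*j^2 - 6*j*s^2 - 8*j*s + 48*s^2)/(j^2 - 6*j*s - 3*j + 18*s)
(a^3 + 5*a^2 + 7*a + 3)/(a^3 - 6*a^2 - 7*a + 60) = (a^2 + 2*a + 1)/(a^2 - 9*a + 20)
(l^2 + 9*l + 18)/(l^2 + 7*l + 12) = (l + 6)/(l + 4)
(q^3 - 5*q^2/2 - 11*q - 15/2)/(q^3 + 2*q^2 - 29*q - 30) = (q + 3/2)/(q + 6)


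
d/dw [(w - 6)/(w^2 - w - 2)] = (w^2 - w - (w - 6)*(2*w - 1) - 2)/(-w^2 + w + 2)^2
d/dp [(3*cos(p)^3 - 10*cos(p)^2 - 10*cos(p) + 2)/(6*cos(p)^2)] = (-3 - 10/cos(p)^2 + 4/cos(p)^3)*sin(p)/6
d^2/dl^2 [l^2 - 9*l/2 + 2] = 2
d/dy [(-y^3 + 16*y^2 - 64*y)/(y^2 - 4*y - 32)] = (-y^2 - 8*y + 32)/(y^2 + 8*y + 16)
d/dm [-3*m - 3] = -3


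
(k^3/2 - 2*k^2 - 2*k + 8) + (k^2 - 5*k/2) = k^3/2 - k^2 - 9*k/2 + 8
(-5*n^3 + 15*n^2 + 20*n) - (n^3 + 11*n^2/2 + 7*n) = -6*n^3 + 19*n^2/2 + 13*n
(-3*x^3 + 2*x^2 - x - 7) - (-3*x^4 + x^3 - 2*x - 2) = 3*x^4 - 4*x^3 + 2*x^2 + x - 5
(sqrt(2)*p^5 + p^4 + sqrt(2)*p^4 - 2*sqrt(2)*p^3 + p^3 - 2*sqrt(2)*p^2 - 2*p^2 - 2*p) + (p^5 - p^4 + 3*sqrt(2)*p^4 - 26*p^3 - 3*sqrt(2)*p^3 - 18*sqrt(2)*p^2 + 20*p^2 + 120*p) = p^5 + sqrt(2)*p^5 + 4*sqrt(2)*p^4 - 25*p^3 - 5*sqrt(2)*p^3 - 20*sqrt(2)*p^2 + 18*p^2 + 118*p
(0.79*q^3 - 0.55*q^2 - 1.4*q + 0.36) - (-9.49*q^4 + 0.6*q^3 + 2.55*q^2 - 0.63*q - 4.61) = 9.49*q^4 + 0.19*q^3 - 3.1*q^2 - 0.77*q + 4.97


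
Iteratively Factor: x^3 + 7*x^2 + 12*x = (x + 4)*(x^2 + 3*x) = (x + 3)*(x + 4)*(x)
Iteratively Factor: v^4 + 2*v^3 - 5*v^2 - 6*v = (v + 1)*(v^3 + v^2 - 6*v) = v*(v + 1)*(v^2 + v - 6) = v*(v - 2)*(v + 1)*(v + 3)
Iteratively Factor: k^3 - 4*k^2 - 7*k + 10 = (k - 1)*(k^2 - 3*k - 10) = (k - 1)*(k + 2)*(k - 5)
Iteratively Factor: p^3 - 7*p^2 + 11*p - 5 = (p - 5)*(p^2 - 2*p + 1) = (p - 5)*(p - 1)*(p - 1)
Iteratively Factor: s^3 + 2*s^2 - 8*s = (s - 2)*(s^2 + 4*s) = s*(s - 2)*(s + 4)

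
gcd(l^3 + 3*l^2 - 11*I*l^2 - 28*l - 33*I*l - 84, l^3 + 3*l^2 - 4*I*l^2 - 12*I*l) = l^2 + l*(3 - 4*I) - 12*I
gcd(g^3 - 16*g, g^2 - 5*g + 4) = g - 4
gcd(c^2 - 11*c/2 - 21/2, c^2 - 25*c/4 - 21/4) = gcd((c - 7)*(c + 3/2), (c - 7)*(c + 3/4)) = c - 7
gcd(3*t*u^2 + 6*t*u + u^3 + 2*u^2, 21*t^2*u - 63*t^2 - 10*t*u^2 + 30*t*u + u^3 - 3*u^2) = 1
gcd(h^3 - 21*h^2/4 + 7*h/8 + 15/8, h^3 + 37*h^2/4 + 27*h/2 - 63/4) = h - 3/4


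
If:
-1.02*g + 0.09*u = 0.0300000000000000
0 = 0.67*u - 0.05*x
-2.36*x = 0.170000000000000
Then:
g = -0.03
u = -0.01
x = -0.07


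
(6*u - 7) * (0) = 0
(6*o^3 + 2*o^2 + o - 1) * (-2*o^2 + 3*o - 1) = -12*o^5 + 14*o^4 - 2*o^3 + 3*o^2 - 4*o + 1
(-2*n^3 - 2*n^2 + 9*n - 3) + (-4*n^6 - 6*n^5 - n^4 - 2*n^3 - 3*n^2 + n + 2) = -4*n^6 - 6*n^5 - n^4 - 4*n^3 - 5*n^2 + 10*n - 1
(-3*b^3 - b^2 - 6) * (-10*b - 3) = 30*b^4 + 19*b^3 + 3*b^2 + 60*b + 18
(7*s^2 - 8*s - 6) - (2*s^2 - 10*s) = 5*s^2 + 2*s - 6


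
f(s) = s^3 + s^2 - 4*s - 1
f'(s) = 3*s^2 + 2*s - 4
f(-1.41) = 3.82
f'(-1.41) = -0.86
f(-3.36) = -14.20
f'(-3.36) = 23.15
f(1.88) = 1.66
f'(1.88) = 10.36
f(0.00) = -1.00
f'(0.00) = -4.00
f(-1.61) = 3.86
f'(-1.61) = 0.56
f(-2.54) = -0.78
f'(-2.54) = 10.27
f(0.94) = -3.05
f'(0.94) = 0.53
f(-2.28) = 1.47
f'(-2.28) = 7.04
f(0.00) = -1.00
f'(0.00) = -4.00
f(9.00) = 773.00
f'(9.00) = 257.00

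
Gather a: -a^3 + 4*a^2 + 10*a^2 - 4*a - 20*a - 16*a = -a^3 + 14*a^2 - 40*a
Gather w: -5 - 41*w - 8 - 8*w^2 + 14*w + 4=-8*w^2 - 27*w - 9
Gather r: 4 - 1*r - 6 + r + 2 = 0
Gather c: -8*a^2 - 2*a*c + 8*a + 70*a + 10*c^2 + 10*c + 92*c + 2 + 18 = -8*a^2 + 78*a + 10*c^2 + c*(102 - 2*a) + 20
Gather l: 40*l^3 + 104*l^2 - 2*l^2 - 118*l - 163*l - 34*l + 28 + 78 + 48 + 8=40*l^3 + 102*l^2 - 315*l + 162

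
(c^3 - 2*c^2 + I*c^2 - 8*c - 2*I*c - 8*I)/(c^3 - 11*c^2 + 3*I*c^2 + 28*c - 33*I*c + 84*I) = (c^2 + c*(2 + I) + 2*I)/(c^2 + c*(-7 + 3*I) - 21*I)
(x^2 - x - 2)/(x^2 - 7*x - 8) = (x - 2)/(x - 8)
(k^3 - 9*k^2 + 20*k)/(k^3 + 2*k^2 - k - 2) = k*(k^2 - 9*k + 20)/(k^3 + 2*k^2 - k - 2)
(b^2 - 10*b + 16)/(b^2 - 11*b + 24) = (b - 2)/(b - 3)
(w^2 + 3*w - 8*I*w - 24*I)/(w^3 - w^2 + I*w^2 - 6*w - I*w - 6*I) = (w^2 + w*(3 - 8*I) - 24*I)/(w^3 + w^2*(-1 + I) - w*(6 + I) - 6*I)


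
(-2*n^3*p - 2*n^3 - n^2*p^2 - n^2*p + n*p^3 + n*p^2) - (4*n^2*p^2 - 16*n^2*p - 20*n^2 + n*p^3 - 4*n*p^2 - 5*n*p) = -2*n^3*p - 2*n^3 - 5*n^2*p^2 + 15*n^2*p + 20*n^2 + 5*n*p^2 + 5*n*p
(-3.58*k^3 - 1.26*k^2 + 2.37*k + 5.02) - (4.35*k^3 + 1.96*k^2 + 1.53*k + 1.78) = -7.93*k^3 - 3.22*k^2 + 0.84*k + 3.24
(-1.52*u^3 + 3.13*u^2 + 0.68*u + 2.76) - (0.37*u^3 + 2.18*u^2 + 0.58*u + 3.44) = -1.89*u^3 + 0.95*u^2 + 0.1*u - 0.68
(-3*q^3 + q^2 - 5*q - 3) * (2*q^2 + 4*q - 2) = -6*q^5 - 10*q^4 - 28*q^2 - 2*q + 6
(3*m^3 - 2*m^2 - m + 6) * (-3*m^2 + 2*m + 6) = -9*m^5 + 12*m^4 + 17*m^3 - 32*m^2 + 6*m + 36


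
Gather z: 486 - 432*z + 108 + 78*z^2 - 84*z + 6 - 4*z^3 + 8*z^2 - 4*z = -4*z^3 + 86*z^2 - 520*z + 600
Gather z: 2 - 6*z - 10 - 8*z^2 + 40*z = -8*z^2 + 34*z - 8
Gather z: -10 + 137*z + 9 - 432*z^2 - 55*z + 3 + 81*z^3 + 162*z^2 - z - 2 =81*z^3 - 270*z^2 + 81*z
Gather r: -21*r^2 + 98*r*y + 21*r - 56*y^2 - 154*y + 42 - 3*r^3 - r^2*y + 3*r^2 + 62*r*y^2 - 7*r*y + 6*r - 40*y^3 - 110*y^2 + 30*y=-3*r^3 + r^2*(-y - 18) + r*(62*y^2 + 91*y + 27) - 40*y^3 - 166*y^2 - 124*y + 42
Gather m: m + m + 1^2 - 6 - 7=2*m - 12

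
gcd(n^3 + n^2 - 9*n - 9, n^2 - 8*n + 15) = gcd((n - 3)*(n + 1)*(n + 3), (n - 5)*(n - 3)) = n - 3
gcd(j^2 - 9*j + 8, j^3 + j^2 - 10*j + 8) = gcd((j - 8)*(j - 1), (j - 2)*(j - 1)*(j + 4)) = j - 1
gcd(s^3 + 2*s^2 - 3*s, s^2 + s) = s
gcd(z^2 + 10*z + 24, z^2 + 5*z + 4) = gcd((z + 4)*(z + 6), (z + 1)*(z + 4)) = z + 4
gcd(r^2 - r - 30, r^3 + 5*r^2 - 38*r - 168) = r - 6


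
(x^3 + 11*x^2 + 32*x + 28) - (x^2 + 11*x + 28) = x^3 + 10*x^2 + 21*x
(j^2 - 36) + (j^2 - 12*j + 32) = 2*j^2 - 12*j - 4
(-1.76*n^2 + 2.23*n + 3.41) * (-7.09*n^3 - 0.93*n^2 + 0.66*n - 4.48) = 12.4784*n^5 - 14.1739*n^4 - 27.4124*n^3 + 6.1853*n^2 - 7.7398*n - 15.2768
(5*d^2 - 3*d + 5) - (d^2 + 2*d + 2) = 4*d^2 - 5*d + 3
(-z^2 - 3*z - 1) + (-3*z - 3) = -z^2 - 6*z - 4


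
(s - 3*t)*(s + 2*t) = s^2 - s*t - 6*t^2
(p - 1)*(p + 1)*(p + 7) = p^3 + 7*p^2 - p - 7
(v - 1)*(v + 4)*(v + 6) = v^3 + 9*v^2 + 14*v - 24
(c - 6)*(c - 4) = c^2 - 10*c + 24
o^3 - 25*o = o*(o - 5)*(o + 5)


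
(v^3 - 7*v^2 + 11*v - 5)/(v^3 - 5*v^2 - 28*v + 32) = (v^2 - 6*v + 5)/(v^2 - 4*v - 32)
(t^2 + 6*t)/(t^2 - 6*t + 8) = t*(t + 6)/(t^2 - 6*t + 8)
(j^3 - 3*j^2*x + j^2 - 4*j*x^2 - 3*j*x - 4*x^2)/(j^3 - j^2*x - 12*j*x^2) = (j^2 + j*x + j + x)/(j*(j + 3*x))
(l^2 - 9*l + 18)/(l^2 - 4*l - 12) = (l - 3)/(l + 2)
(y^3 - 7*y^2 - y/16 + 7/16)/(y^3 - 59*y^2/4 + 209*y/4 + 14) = (y - 1/4)/(y - 8)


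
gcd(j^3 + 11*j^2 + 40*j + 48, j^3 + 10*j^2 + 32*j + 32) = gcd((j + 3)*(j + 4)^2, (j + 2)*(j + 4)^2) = j^2 + 8*j + 16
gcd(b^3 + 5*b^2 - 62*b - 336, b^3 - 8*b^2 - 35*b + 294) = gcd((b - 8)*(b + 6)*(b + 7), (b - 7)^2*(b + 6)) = b + 6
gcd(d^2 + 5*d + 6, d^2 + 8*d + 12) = d + 2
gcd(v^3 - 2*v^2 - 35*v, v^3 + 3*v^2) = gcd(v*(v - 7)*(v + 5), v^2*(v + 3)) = v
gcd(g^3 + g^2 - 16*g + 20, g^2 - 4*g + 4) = g^2 - 4*g + 4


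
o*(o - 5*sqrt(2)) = o^2 - 5*sqrt(2)*o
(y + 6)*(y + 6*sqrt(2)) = y^2 + 6*y + 6*sqrt(2)*y + 36*sqrt(2)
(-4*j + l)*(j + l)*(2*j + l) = -8*j^3 - 10*j^2*l - j*l^2 + l^3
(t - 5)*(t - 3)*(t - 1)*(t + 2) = t^4 - 7*t^3 + 5*t^2 + 31*t - 30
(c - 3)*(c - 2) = c^2 - 5*c + 6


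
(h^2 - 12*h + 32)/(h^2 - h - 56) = (h - 4)/(h + 7)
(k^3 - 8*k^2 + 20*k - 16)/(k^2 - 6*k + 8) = k - 2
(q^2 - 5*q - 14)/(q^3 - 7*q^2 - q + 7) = (q + 2)/(q^2 - 1)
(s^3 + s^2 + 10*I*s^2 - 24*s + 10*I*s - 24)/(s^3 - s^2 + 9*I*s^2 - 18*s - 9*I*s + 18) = (s^2 + s*(1 + 4*I) + 4*I)/(s^2 + s*(-1 + 3*I) - 3*I)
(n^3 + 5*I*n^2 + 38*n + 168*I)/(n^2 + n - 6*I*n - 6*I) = (n^2 + 11*I*n - 28)/(n + 1)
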